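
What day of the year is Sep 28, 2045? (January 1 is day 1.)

Days in months before Sep: 31 + 28 + 31 + 30 + 31 + 30 + 31 + 31 = 243.
Plus 28 days into Sep → day 271.

271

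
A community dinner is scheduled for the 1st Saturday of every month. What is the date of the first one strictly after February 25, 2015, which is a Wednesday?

March 7, 2015

February 2015 starts on a Sunday, so its 1st Saturday is February 7, 2015 (6 days in).
That is not after February 25, 2015, so look at March 2015.
March 2015 starts on a Sunday, so its 1st Saturday is March 7, 2015 (6 days in).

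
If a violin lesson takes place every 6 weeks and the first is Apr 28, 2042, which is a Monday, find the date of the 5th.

The 5th occurrence is 4 intervals after the first: 4 × 42 = 168 days after Apr 28, 2042.
Apr has 30 days — 2 days to the end of Apr leaves 166.
May has 31 days (135 left).
Jun has 30 days (105 left).
Jul has 31 days (74 left).
Aug has 31 days (43 left).
Sep has 30 days (13 left).
13 days into Oct → Oct 13, 2042.

Oct 13, 2042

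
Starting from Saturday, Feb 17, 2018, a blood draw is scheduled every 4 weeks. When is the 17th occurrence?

The 17th occurrence is 16 intervals after the first: 16 × 28 = 448 days after Feb 17, 2018.
Feb has 28 days — 11 days to the end of Feb leaves 437.
From end of Feb to end of 2018 is 306 days (131 left).
Jan has 31 days (100 left).
Feb has 28 days (72 left).
Mar has 31 days (41 left).
Apr has 30 days (11 left).
11 days into May → May 11, 2019.

May 11, 2019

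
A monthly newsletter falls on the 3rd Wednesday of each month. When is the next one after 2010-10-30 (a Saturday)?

2010-11-17

October 2010 starts on a Friday; its first Wednesday is the 6th, so the 3rd Wednesday is the 20th — 2010-10-20.
That is not after 2010-10-30, so look at November 2010.
November 2010 starts on a Monday; its first Wednesday is the 3rd, so the 3rd Wednesday is the 17th — 2010-11-17.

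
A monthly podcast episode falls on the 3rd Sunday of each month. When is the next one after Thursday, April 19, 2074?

May 20, 2074

April 2074 starts on a Sunday; its first Sunday is the 1st, so the 3rd Sunday is the 15th — April 15, 2074.
That is not after April 19, 2074, so look at May 2074.
May 2074 starts on a Tuesday; its first Sunday is the 6th, so the 3rd Sunday is the 20th — May 20, 2074.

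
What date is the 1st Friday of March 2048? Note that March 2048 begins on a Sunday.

6 March 2048

March 2048 begins on a Sunday, so the first Friday is March 6 (5 days later).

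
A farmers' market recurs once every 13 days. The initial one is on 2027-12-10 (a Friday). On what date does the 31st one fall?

2029-01-03

The 31st occurrence is 30 intervals after the first: 30 × 13 = 390 days after 2027-12-10.
December has 31 days — 21 days to the end of December leaves 369.
January has 31 days (338 left).
February has 29 days (309 left).
March has 31 days (278 left).
April has 30 days (248 left).
May has 31 days (217 left).
June has 30 days (187 left).
July has 31 days (156 left).
August has 31 days (125 left).
September has 30 days (95 left).
October has 31 days (64 left).
November has 30 days (34 left).
December has 31 days (3 left).
3 days into January → 2029-01-03.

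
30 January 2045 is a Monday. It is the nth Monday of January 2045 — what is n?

Day 30 falls in week ⌈30/7⌉ of the month.
Days 1–7 hold the 1st Monday, 8–14 the 2nd, 15–21 the 3rd, 22–28 the 4th, 29–31 the 5th.
30 is in the range for the 5th.

5th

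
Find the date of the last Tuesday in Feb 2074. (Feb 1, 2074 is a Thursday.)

Feb 2074 begins on a Thursday, so the first Tuesday is Feb 6 (5 days later).
Feb 2074 has 28 days. Adding weeks: 6, 13, 20, 27 — the last one ≤ 28 is the 27th.

Feb 27, 2074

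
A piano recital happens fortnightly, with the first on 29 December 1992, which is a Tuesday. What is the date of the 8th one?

The 8th occurrence is 7 intervals after the first: 7 × 14 = 98 days after 29 December 1992.
December has 31 days — 2 days to the end of December leaves 96.
January has 31 days (65 left).
February has 28 days (37 left).
March has 31 days (6 left).
6 days into April → 6 April 1993.

6 April 1993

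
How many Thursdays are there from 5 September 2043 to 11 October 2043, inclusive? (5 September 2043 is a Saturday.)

5 September 2043 is a Saturday; the first Thursday on or after it is 10 September 2043 (5 days later).
From 10 September 2043 to 11 October 2043: 20 + 11 = 31 days (rest of September, October).
31 ÷ 7 = 4 full weeks with remainder 3, so 4 more Thursdays after the first → 5.

5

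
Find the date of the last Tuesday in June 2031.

24 June 2031

The first Tuesday of June 2031 is June 3.
June 2031 has 30 days. Adding weeks: 3, 10, 17, 24 — the last one ≤ 30 is the 24th.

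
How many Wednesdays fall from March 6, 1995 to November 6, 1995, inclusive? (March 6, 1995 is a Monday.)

35

March 6, 1995 is a Monday; the first Wednesday on or after it is March 8, 1995 (2 days later).
From March 8, 1995 to November 6, 1995: 23 + 30 + 31 + 30 + 31 + 31 + 30 + 31 + 6 = 243 days (rest of March, April, May, June, July, August, September, October, November).
243 ÷ 7 = 34 full weeks with remainder 5, so 34 more Wednesdays after the first → 35.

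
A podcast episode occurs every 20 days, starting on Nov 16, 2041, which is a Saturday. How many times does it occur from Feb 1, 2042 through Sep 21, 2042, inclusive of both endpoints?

Occurrences land 20·i days after Nov 16, 2041 for i = 0, 1, 2, …
Feb 1, 2042 is 77 days after the start; 77 ÷ 20 = 3 remainder 17; since the remainder is 17, round up to i = 4. First occurrence in the window: #5 on Feb 4, 2042 (4×20 = 80 days in).
Sep 21, 2042 is 309 days after the start; 309 ÷ 20 = 15 remainder 9. Last occurrence in the window: #16 on Sep 12, 2042.
Occurrences #5 through #16: 12 in total.

12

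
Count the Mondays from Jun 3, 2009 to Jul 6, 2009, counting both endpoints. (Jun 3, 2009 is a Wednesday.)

5

Jun 3, 2009 is a Wednesday; the first Monday on or after it is Jun 8, 2009 (5 days later).
From Jun 8, 2009 to Jul 6, 2009: 22 + 6 = 28 days (rest of Jun, Jul).
28 ÷ 7 = 4 full weeks with remainder 0, so 4 more Mondays after the first → 5.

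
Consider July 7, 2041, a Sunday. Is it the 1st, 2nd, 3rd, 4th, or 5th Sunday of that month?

1st

Day 7 falls in week ⌈7/7⌉ of the month.
Days 1–7 hold the 1st Sunday, 8–14 the 2nd, 15–21 the 3rd, 22–28 the 4th, 29–31 the 5th.
7 is in the range for the 1st.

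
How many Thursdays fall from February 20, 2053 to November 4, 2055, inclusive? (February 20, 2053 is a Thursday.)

February 20, 2053 is a Thursday; the first Thursday on or after it is February 20, 2053.
From February 20, 2053 to November 4, 2055: 314 + 365 + 308 = 987 days (rest of 2053, 2054, to November 4, 2055 in 2055).
987 ÷ 7 = 141 full weeks with remainder 0, so 141 more Thursdays after the first → 142.

142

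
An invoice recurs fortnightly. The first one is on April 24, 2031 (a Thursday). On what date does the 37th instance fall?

September 9, 2032

The 37th occurrence is 36 intervals after the first: 36 × 14 = 504 days after April 24, 2031.
April has 30 days — 6 days to the end of April leaves 498.
From end of April to end of 2031 is 245 days (253 left).
January has 31 days (222 left).
February has 29 days (193 left).
March has 31 days (162 left).
April has 30 days (132 left).
May has 31 days (101 left).
June has 30 days (71 left).
July has 31 days (40 left).
August has 31 days (9 left).
9 days into September → September 9, 2032.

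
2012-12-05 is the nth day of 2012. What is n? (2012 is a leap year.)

340

Days in months before December: 31 + 29 + 31 + 30 + 31 + 30 + 31 + 31 + 30 + 31 + 30 = 335.
Plus 5 days into December → day 340.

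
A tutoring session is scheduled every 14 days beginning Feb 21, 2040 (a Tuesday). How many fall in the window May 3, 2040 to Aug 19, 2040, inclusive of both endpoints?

7

Occurrences land 14·i days after Feb 21, 2040 for i = 0, 1, 2, …
May 3, 2040 is 72 days after the start; 72 ÷ 14 = 5 remainder 2; since the remainder is 2, round up to i = 6. First occurrence in the window: #7 on May 15, 2040 (6×14 = 84 days in).
Aug 19, 2040 is 180 days after the start; 180 ÷ 14 = 12 remainder 12. Last occurrence in the window: #13 on Aug 7, 2040.
Occurrences #7 through #13: 7 in total.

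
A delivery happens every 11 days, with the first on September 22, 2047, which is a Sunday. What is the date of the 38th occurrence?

November 2, 2048

The 38th occurrence is 37 intervals after the first: 37 × 11 = 407 days after September 22, 2047.
September has 30 days — 8 days to the end of September leaves 399.
October has 31 days (368 left).
November has 30 days (338 left).
December has 31 days (307 left).
January has 31 days (276 left).
February has 29 days (247 left).
March has 31 days (216 left).
April has 30 days (186 left).
May has 31 days (155 left).
June has 30 days (125 left).
July has 31 days (94 left).
August has 31 days (63 left).
September has 30 days (33 left).
October has 31 days (2 left).
2 days into November → November 2, 2048.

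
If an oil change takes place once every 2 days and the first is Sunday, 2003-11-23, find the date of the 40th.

The 40th occurrence is 39 intervals after the first: 39 × 2 = 78 days after 2003-11-23.
November has 30 days — 7 days to the end of November leaves 71.
December has 31 days (40 left).
January has 31 days (9 left).
9 days into February → 2004-02-09.

2004-02-09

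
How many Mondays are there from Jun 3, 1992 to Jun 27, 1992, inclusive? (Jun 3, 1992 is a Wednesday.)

Jun 3, 1992 is a Wednesday; the first Monday on or after it is Jun 8, 1992 (5 days later).
From Jun 8, 1992 to Jun 27, 1992 is 27 − 8 = 19 days.
19 ÷ 7 = 2 full weeks with remainder 5, so 2 more Mondays after the first → 3.

3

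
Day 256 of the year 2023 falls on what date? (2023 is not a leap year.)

Jan has 31 days (256 − 31 = 225 remain).
Feb has 28 days (225 − 28 = 197 remain).
Mar has 31 days (197 − 31 = 166 remain).
Apr has 30 days (166 − 30 = 136 remain).
May has 31 days (136 − 31 = 105 remain).
Jun has 30 days (105 − 30 = 75 remain).
Jul has 31 days (75 − 31 = 44 remain).
Aug has 31 days (44 − 31 = 13 remain).
13 into Sep → Sep 13.

Sep 13, 2023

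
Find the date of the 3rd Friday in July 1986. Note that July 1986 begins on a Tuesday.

18 July 1986

July 1986 begins on a Tuesday, so the first Friday is July 4 (3 days later).
The 3rd Friday is 2 weeks later: 4 + 14 = 18.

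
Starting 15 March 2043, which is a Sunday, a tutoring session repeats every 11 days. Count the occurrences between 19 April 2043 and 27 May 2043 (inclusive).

Occurrences land 11·i days after 15 March 2043 for i = 0, 1, 2, …
19 April 2043 is 35 days after the start; 35 ÷ 11 = 3 remainder 2; since the remainder is 2, round up to i = 4. First occurrence in the window: #5 on 28 April 2043 (4×11 = 44 days in).
27 May 2043 is 73 days after the start; 73 ÷ 11 = 6 remainder 7. Last occurrence in the window: #7 on 20 May 2043.
Occurrences #5 through #7: 3 in total.

3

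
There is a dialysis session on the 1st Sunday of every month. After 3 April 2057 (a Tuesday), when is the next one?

6 May 2057

April 2057 starts on a Sunday, so its 1st Sunday is 1 April 2057.
That is not after 3 April 2057, so look at May 2057.
May 2057 starts on a Tuesday, so its 1st Sunday is 6 May 2057 (5 days in).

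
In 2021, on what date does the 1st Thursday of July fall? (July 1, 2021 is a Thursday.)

July 1, 2021

July 2021 begins on a Thursday, so the first Thursday is July 1.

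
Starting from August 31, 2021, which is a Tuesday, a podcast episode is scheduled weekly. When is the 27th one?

March 1, 2022

The 27th occurrence is 26 intervals after the first: 26 × 7 = 182 days after August 31, 2021.
August has 31 days — 0 days to the end of August leaves 182.
September has 30 days (152 left).
October has 31 days (121 left).
November has 30 days (91 left).
December has 31 days (60 left).
January has 31 days (29 left).
February has 28 days (1 left).
1 day into March → March 1, 2022.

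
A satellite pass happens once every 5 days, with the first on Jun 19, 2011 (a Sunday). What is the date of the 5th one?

Jul 9, 2011

The 5th occurrence is 4 intervals after the first: 4 × 5 = 20 days after Jun 19, 2011.
Jun has 30 days — 11 days to the end of Jun leaves 9.
9 days into Jul → Jul 9, 2011.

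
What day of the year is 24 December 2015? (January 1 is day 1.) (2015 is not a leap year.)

358

Days in months before December: 31 + 28 + 31 + 30 + 31 + 30 + 31 + 31 + 30 + 31 + 30 = 334.
Plus 24 days into December → day 358.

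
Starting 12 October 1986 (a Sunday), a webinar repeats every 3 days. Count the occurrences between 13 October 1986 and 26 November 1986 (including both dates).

Occurrences land 3·i days after 12 October 1986 for i = 0, 1, 2, …
13 October 1986 is 1 day after the start; 1 ÷ 3 = 0 remainder 1; since the remainder is 1, round up to i = 1. First occurrence in the window: #2 on 15 October 1986 (1×3 = 3 days in).
26 November 1986 is 45 days after the start; 45 ÷ 3 = 15 remainder 0. Last occurrence in the window: #16 on 26 November 1986.
Occurrences #2 through #16: 15 in total.

15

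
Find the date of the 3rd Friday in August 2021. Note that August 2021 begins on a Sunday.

August 2021 begins on a Sunday, so the first Friday is August 6 (5 days later).
The 3rd Friday is 2 weeks later: 6 + 14 = 20.

2021-08-20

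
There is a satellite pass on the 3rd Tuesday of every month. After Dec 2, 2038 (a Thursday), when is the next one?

Dec 21, 2038

Dec 2038 starts on a Wednesday; its first Tuesday is the 7th, so the 3rd Tuesday is the 21st — Dec 21, 2038.
Dec 21, 2038 is after Dec 2, 2038, so that is the next one.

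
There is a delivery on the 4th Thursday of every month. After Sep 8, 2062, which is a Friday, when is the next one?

Sep 2062 starts on a Friday; its first Thursday is the 7th, so the 4th Thursday is the 28th — Sep 28, 2062.
Sep 28, 2062 is after Sep 8, 2062, so that is the next one.

Sep 28, 2062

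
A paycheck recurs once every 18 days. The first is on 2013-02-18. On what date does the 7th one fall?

The 7th occurrence is 6 intervals after the first: 6 × 18 = 108 days after 2013-02-18.
February has 28 days — 10 days to the end of February leaves 98.
March has 31 days (67 left).
April has 30 days (37 left).
May has 31 days (6 left).
6 days into June → 2013-06-06.

2013-06-06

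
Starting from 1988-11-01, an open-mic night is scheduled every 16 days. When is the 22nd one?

1989-10-03

The 22nd occurrence is 21 intervals after the first: 21 × 16 = 336 days after 1988-11-01.
November has 30 days — 29 days to the end of November leaves 307.
December has 31 days (276 left).
January has 31 days (245 left).
February has 28 days (217 left).
March has 31 days (186 left).
April has 30 days (156 left).
May has 31 days (125 left).
June has 30 days (95 left).
July has 31 days (64 left).
August has 31 days (33 left).
September has 30 days (3 left).
3 days into October → 1989-10-03.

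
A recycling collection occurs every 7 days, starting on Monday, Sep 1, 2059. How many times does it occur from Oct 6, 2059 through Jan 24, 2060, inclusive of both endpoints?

Occurrences land 7·i days after Sep 1, 2059 for i = 0, 1, 2, …
Oct 6, 2059 is 35 days after the start; 35 ÷ 7 = 5 remainder 0. First occurrence in the window: #6 on Oct 6, 2059 (5×7 = 35 days in).
Jan 24, 2060 is 145 days after the start; 145 ÷ 7 = 20 remainder 5. Last occurrence in the window: #21 on Jan 19, 2060.
Occurrences #6 through #21: 16 in total.

16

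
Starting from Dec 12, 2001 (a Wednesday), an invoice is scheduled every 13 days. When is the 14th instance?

The 14th occurrence is 13 intervals after the first: 13 × 13 = 169 days after Dec 12, 2001.
Dec has 31 days — 19 days to the end of Dec leaves 150.
Jan has 31 days (119 left).
Feb has 28 days (91 left).
Mar has 31 days (60 left).
Apr has 30 days (30 left).
30 days into May → May 30, 2002.

May 30, 2002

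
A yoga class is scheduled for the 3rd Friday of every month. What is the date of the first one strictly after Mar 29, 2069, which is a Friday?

Apr 19, 2069

Mar 2069 starts on a Friday; its first Friday is the 1st, so the 3rd Friday is the 15th — Mar 15, 2069.
That is not after Mar 29, 2069, so look at Apr 2069.
Apr 2069 starts on a Monday; its first Friday is the 5th, so the 3rd Friday is the 19th — Apr 19, 2069.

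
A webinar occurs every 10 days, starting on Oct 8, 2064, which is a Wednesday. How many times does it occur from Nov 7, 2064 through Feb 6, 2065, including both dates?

10

Occurrences land 10·i days after Oct 8, 2064 for i = 0, 1, 2, …
Nov 7, 2064 is 30 days after the start; 30 ÷ 10 = 3 remainder 0. First occurrence in the window: #4 on Nov 7, 2064 (3×10 = 30 days in).
Feb 6, 2065 is 121 days after the start; 121 ÷ 10 = 12 remainder 1. Last occurrence in the window: #13 on Feb 5, 2065.
Occurrences #4 through #13: 10 in total.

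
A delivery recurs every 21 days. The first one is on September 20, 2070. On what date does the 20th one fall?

October 24, 2071

The 20th occurrence is 19 intervals after the first: 19 × 21 = 399 days after September 20, 2070.
September has 30 days — 10 days to the end of September leaves 389.
October has 31 days (358 left).
November has 30 days (328 left).
December has 31 days (297 left).
January has 31 days (266 left).
February has 28 days (238 left).
March has 31 days (207 left).
April has 30 days (177 left).
May has 31 days (146 left).
June has 30 days (116 left).
July has 31 days (85 left).
August has 31 days (54 left).
September has 30 days (24 left).
24 days into October → October 24, 2071.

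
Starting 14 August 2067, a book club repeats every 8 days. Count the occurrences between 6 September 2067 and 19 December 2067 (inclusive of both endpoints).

13

Occurrences land 8·i days after 14 August 2067 for i = 0, 1, 2, …
6 September 2067 is 23 days after the start; 23 ÷ 8 = 2 remainder 7; since the remainder is 7, round up to i = 3. First occurrence in the window: #4 on 7 September 2067 (3×8 = 24 days in).
19 December 2067 is 127 days after the start; 127 ÷ 8 = 15 remainder 7. Last occurrence in the window: #16 on 12 December 2067.
Occurrences #4 through #16: 13 in total.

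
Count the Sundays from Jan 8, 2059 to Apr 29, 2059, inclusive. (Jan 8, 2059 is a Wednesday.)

Jan 8, 2059 is a Wednesday; the first Sunday on or after it is Jan 12, 2059 (4 days later).
From Jan 12, 2059 to Apr 29, 2059: 19 + 28 + 31 + 29 = 107 days (rest of Jan, Feb, Mar, Apr).
107 ÷ 7 = 15 full weeks with remainder 2, so 15 more Sundays after the first → 16.

16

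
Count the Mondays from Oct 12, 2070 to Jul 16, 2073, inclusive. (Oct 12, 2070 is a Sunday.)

144

Oct 12, 2070 is a Sunday; the first Monday on or after it is Oct 13, 2070 (1 day later).
From Oct 13, 2070 to Jul 16, 2073: 79 + 365 + 366 + 197 = 1007 days (rest of 2070, 2071, 2072, to Jul 16, 2073 in 2073).
1007 ÷ 7 = 143 full weeks with remainder 6, so 143 more Mondays after the first → 144.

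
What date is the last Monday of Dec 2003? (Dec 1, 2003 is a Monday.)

Dec 2003 begins on a Monday, so the first Monday is Dec 1.
Dec 2003 has 31 days. Adding weeks: 1, 8, 15, 22, 29 — the last one ≤ 31 is the 29th.

Dec 29, 2003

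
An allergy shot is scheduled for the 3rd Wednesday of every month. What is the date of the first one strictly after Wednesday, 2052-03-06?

March 2052 starts on a Friday; its first Wednesday is the 6th, so the 3rd Wednesday is the 20th — 2052-03-20.
2052-03-20 is after 2052-03-06, so that is the next one.

2052-03-20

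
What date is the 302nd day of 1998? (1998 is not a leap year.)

January has 31 days (302 − 31 = 271 remain).
February has 28 days (271 − 28 = 243 remain).
March has 31 days (243 − 31 = 212 remain).
April has 30 days (212 − 30 = 182 remain).
May has 31 days (182 − 31 = 151 remain).
June has 30 days (151 − 30 = 121 remain).
July has 31 days (121 − 31 = 90 remain).
August has 31 days (90 − 31 = 59 remain).
September has 30 days (59 − 30 = 29 remain).
29 into October → October 29.

October 29, 1998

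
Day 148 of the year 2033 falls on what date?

January has 31 days (148 − 31 = 117 remain).
February has 28 days (117 − 28 = 89 remain).
March has 31 days (89 − 31 = 58 remain).
April has 30 days (58 − 30 = 28 remain).
28 into May → May 28.

May 28, 2033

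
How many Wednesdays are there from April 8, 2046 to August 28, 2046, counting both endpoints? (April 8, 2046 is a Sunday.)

April 8, 2046 is a Sunday; the first Wednesday on or after it is April 11, 2046 (3 days later).
From April 11, 2046 to August 28, 2046: 19 + 31 + 30 + 31 + 28 = 139 days (rest of April, May, June, July, August).
139 ÷ 7 = 19 full weeks with remainder 6, so 19 more Wednesdays after the first → 20.

20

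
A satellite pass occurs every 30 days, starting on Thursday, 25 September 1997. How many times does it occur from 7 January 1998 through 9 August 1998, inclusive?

7

Occurrences land 30·i days after 25 September 1997 for i = 0, 1, 2, …
7 January 1998 is 104 days after the start; 104 ÷ 30 = 3 remainder 14; since the remainder is 14, round up to i = 4. First occurrence in the window: #5 on 23 January 1998 (4×30 = 120 days in).
9 August 1998 is 318 days after the start; 318 ÷ 30 = 10 remainder 18. Last occurrence in the window: #11 on 22 July 1998.
Occurrences #5 through #11: 7 in total.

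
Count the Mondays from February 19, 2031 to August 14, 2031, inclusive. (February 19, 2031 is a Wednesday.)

February 19, 2031 is a Wednesday; the first Monday on or after it is February 24, 2031 (5 days later).
From February 24, 2031 to August 14, 2031: 4 + 31 + 30 + 31 + 30 + 31 + 14 = 171 days (rest of February, March, April, May, June, July, August).
171 ÷ 7 = 24 full weeks with remainder 3, so 24 more Mondays after the first → 25.

25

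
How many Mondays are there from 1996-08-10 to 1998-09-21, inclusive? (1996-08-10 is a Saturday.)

111

1996-08-10 is a Saturday; the first Monday on or after it is 1996-08-12 (2 days later).
From 1996-08-12 to 1998-09-21: 141 + 365 + 264 = 770 days (rest of 1996, 1997, to 1998-09-21 in 1998).
770 ÷ 7 = 110 full weeks with remainder 0, so 110 more Mondays after the first → 111.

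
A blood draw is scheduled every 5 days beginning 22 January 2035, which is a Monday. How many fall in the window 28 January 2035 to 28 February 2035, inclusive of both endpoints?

Occurrences land 5·i days after 22 January 2035 for i = 0, 1, 2, …
28 January 2035 is 6 days after the start; 6 ÷ 5 = 1 remainder 1; since the remainder is 1, round up to i = 2. First occurrence in the window: #3 on 1 February 2035 (2×5 = 10 days in).
28 February 2035 is 37 days after the start; 37 ÷ 5 = 7 remainder 2. Last occurrence in the window: #8 on 26 February 2035.
Occurrences #3 through #8: 6 in total.

6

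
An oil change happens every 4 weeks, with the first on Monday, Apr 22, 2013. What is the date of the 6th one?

Sep 9, 2013

The 6th occurrence is 5 intervals after the first: 5 × 28 = 140 days after Apr 22, 2013.
Apr has 30 days — 8 days to the end of Apr leaves 132.
May has 31 days (101 left).
Jun has 30 days (71 left).
Jul has 31 days (40 left).
Aug has 31 days (9 left).
9 days into Sep → Sep 9, 2013.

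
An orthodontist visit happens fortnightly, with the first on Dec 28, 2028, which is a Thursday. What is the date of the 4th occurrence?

The 4th occurrence is 3 intervals after the first: 3 × 14 = 42 days after Dec 28, 2028.
Dec has 31 days — 3 days to the end of Dec leaves 39.
Jan has 31 days (8 left).
8 days into Feb → Feb 8, 2029.

Feb 8, 2029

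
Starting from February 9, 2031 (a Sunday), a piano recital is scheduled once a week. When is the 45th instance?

The 45th occurrence is 44 intervals after the first: 44 × 7 = 308 days after February 9, 2031.
February has 28 days — 19 days to the end of February leaves 289.
March has 31 days (258 left).
April has 30 days (228 left).
May has 31 days (197 left).
June has 30 days (167 left).
July has 31 days (136 left).
August has 31 days (105 left).
September has 30 days (75 left).
October has 31 days (44 left).
November has 30 days (14 left).
14 days into December → December 14, 2031.

December 14, 2031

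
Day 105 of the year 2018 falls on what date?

January has 31 days (105 − 31 = 74 remain).
February has 28 days (74 − 28 = 46 remain).
March has 31 days (46 − 31 = 15 remain).
15 into April → April 15.

2018-04-15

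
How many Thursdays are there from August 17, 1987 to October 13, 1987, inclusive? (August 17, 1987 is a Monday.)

August 17, 1987 is a Monday; the first Thursday on or after it is August 20, 1987 (3 days later).
From August 20, 1987 to October 13, 1987: 11 + 30 + 13 = 54 days (rest of August, September, October).
54 ÷ 7 = 7 full weeks with remainder 5, so 7 more Thursdays after the first → 8.

8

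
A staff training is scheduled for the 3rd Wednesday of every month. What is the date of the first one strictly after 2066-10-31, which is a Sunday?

October 2066 starts on a Friday; its first Wednesday is the 6th, so the 3rd Wednesday is the 20th — 2066-10-20.
That is not after 2066-10-31, so look at November 2066.
November 2066 starts on a Monday; its first Wednesday is the 3rd, so the 3rd Wednesday is the 17th — 2066-11-17.

2066-11-17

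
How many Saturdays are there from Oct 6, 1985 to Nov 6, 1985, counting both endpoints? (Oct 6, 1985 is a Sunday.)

4

Oct 6, 1985 is a Sunday; the first Saturday on or after it is Oct 12, 1985 (6 days later).
From Oct 12, 1985 to Nov 6, 1985: 19 + 6 = 25 days (rest of Oct, Nov).
25 ÷ 7 = 3 full weeks with remainder 4, so 3 more Saturdays after the first → 4.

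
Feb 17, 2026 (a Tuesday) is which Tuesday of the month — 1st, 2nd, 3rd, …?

3rd

Day 17 falls in week ⌈17/7⌉ of the month.
Days 1–7 hold the 1st Tuesday, 8–14 the 2nd, 15–21 the 3rd, 22–28 the 4th, 29–31 the 5th.
17 is in the range for the 3rd.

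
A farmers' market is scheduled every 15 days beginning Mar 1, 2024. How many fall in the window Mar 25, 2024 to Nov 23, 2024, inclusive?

Occurrences land 15·i days after Mar 1, 2024 for i = 0, 1, 2, …
Mar 25, 2024 is 24 days after the start; 24 ÷ 15 = 1 remainder 9; since the remainder is 9, round up to i = 2. First occurrence in the window: #3 on Mar 31, 2024 (2×15 = 30 days in).
Nov 23, 2024 is 267 days after the start; 267 ÷ 15 = 17 remainder 12. Last occurrence in the window: #18 on Nov 11, 2024.
Occurrences #3 through #18: 16 in total.

16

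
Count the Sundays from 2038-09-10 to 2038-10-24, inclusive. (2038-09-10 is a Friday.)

7

2038-09-10 is a Friday; the first Sunday on or after it is 2038-09-12 (2 days later).
From 2038-09-12 to 2038-10-24: 18 + 24 = 42 days (rest of September, October).
42 ÷ 7 = 6 full weeks with remainder 0, so 6 more Sundays after the first → 7.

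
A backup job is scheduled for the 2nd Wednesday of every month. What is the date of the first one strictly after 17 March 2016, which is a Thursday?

13 April 2016

March 2016 starts on a Tuesday; its first Wednesday is the 2nd, so the 2nd Wednesday is the 9th — 9 March 2016.
That is not after 17 March 2016, so look at April 2016.
April 2016 starts on a Friday; its first Wednesday is the 6th, so the 2nd Wednesday is the 13th — 13 April 2016.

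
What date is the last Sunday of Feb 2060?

Feb 2060 begins on a Sunday, so the first Sunday is Feb 1.
Feb 2060 has 29 days. Adding weeks: 1, 8, 15, 22, 29 — the last one ≤ 29 is the 29th.

Feb 29, 2060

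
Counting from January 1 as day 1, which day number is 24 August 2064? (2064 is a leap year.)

237

Days in months before August: 31 + 29 + 31 + 30 + 31 + 30 + 31 = 213.
Plus 24 days into August → day 237.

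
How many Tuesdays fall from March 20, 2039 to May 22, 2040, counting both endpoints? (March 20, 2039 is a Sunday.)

March 20, 2039 is a Sunday; the first Tuesday on or after it is March 22, 2039 (2 days later).
From March 22, 2039 to May 22, 2040: 284 + 143 = 427 days (rest of 2039, to May 22, 2040 in 2040).
427 ÷ 7 = 61 full weeks with remainder 0, so 61 more Tuesdays after the first → 62.

62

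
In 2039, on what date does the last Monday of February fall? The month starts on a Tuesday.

February 2039 begins on a Tuesday, so the first Monday is February 7 (6 days later).
February 2039 has 28 days. Adding weeks: 7, 14, 21, 28 — the last one ≤ 28 is the 28th.

February 28, 2039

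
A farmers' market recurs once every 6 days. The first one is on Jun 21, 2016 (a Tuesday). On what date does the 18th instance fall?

The 18th occurrence is 17 intervals after the first: 17 × 6 = 102 days after Jun 21, 2016.
Jun has 30 days — 9 days to the end of Jun leaves 93.
Jul has 31 days (62 left).
Aug has 31 days (31 left).
Sep has 30 days (1 left).
1 day into Oct → Oct 1, 2016.

Oct 1, 2016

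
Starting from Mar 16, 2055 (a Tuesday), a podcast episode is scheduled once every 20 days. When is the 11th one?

Oct 2, 2055

The 11th occurrence is 10 intervals after the first: 10 × 20 = 200 days after Mar 16, 2055.
Mar has 31 days — 15 days to the end of Mar leaves 185.
Apr has 30 days (155 left).
May has 31 days (124 left).
Jun has 30 days (94 left).
Jul has 31 days (63 left).
Aug has 31 days (32 left).
Sep has 30 days (2 left).
2 days into Oct → Oct 2, 2055.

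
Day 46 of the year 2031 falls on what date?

2031-02-15

January has 31 days (46 − 31 = 15 remain).
15 into February → February 15.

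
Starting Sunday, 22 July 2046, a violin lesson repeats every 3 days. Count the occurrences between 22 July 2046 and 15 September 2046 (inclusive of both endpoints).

19

Occurrences land 3·i days after 22 July 2046 for i = 0, 1, 2, …
The window opens on the start date, so the first occurrence inside is #1 on 22 July 2046.
15 September 2046 is 55 days after the start; 55 ÷ 3 = 18 remainder 1. Last occurrence in the window: #19 on 14 September 2046.
Occurrences #1 through #19: 19 in total.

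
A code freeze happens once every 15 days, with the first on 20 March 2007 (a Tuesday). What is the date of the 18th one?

The 18th occurrence is 17 intervals after the first: 17 × 15 = 255 days after 20 March 2007.
March has 31 days — 11 days to the end of March leaves 244.
April has 30 days (214 left).
May has 31 days (183 left).
June has 30 days (153 left).
July has 31 days (122 left).
August has 31 days (91 left).
September has 30 days (61 left).
October has 31 days (30 left).
30 days into November → 30 November 2007.

30 November 2007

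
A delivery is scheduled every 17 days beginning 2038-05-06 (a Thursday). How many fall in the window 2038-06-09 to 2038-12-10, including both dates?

11

Occurrences land 17·i days after 2038-05-06 for i = 0, 1, 2, …
2038-06-09 is 34 days after the start; 34 ÷ 17 = 2 remainder 0. First occurrence in the window: #3 on 2038-06-09 (2×17 = 34 days in).
2038-12-10 is 218 days after the start; 218 ÷ 17 = 12 remainder 14. Last occurrence in the window: #13 on 2038-11-26.
Occurrences #3 through #13: 11 in total.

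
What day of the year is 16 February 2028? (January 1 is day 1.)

Days in months before February: 31 = 31.
Plus 16 days into February → day 47.

47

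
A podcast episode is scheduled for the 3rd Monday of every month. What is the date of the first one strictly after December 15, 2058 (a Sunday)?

December 2058 starts on a Sunday; its first Monday is the 2nd, so the 3rd Monday is the 16th — December 16, 2058.
December 16, 2058 is after December 15, 2058, so that is the next one.

December 16, 2058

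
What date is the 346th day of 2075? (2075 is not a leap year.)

Dec 12, 2075

Jan has 31 days (346 − 31 = 315 remain).
Feb has 28 days (315 − 28 = 287 remain).
Mar has 31 days (287 − 31 = 256 remain).
Apr has 30 days (256 − 30 = 226 remain).
May has 31 days (226 − 31 = 195 remain).
Jun has 30 days (195 − 30 = 165 remain).
Jul has 31 days (165 − 31 = 134 remain).
Aug has 31 days (134 − 31 = 103 remain).
Sep has 30 days (103 − 30 = 73 remain).
Oct has 31 days (73 − 31 = 42 remain).
Nov has 30 days (42 − 30 = 12 remain).
12 into Dec → Dec 12.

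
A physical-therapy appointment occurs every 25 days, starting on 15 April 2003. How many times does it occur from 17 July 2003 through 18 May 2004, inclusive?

Occurrences land 25·i days after 15 April 2003 for i = 0, 1, 2, …
17 July 2003 is 93 days after the start; 93 ÷ 25 = 3 remainder 18; since the remainder is 18, round up to i = 4. First occurrence in the window: #5 on 24 July 2003 (4×25 = 100 days in).
18 May 2004 is 399 days after the start; 399 ÷ 25 = 15 remainder 24. Last occurrence in the window: #16 on 24 April 2004.
Occurrences #5 through #16: 12 in total.

12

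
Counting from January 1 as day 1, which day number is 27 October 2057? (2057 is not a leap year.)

Days in months before October: 31 + 28 + 31 + 30 + 31 + 30 + 31 + 31 + 30 = 273.
Plus 27 days into October → day 300.

300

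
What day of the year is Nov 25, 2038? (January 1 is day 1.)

329

Days in months before Nov: 31 + 28 + 31 + 30 + 31 + 30 + 31 + 31 + 30 + 31 = 304.
Plus 25 days into Nov → day 329.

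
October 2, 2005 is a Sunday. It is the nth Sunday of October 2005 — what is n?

1st

Day 2 falls in week ⌈2/7⌉ of the month.
Days 1–7 hold the 1st Sunday, 8–14 the 2nd, 15–21 the 3rd, 22–28 the 4th, 29–31 the 5th.
2 is in the range for the 1st.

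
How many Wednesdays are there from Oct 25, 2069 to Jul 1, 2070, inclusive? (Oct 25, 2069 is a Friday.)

Oct 25, 2069 is a Friday; the first Wednesday on or after it is Oct 30, 2069 (5 days later).
From Oct 30, 2069 to Jul 1, 2070: 1 + 30 + 31 + 31 + 28 + 31 + 30 + 31 + 30 + 1 = 244 days (rest of Oct, Nov, Dec, Jan, Feb, Mar, Apr, May, Jun, Jul).
244 ÷ 7 = 34 full weeks with remainder 6, so 34 more Wednesdays after the first → 35.

35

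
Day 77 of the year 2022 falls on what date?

Jan has 31 days (77 − 31 = 46 remain).
Feb has 28 days (46 − 28 = 18 remain).
18 into Mar → Mar 18.

Mar 18, 2022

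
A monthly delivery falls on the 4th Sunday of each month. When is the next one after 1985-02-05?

February 1985 starts on a Friday; its first Sunday is the 3rd, so the 4th Sunday is the 24th — 1985-02-24.
1985-02-24 is after 1985-02-05, so that is the next one.

1985-02-24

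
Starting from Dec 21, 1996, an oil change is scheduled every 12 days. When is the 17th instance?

The 17th occurrence is 16 intervals after the first: 16 × 12 = 192 days after Dec 21, 1996.
Dec has 31 days — 10 days to the end of Dec leaves 182.
Jan has 31 days (151 left).
Feb has 28 days (123 left).
Mar has 31 days (92 left).
Apr has 30 days (62 left).
May has 31 days (31 left).
Jun has 30 days (1 left).
1 day into Jul → Jul 1, 1997.

Jul 1, 1997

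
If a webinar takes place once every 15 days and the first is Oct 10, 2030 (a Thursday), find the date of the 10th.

Feb 22, 2031

The 10th occurrence is 9 intervals after the first: 9 × 15 = 135 days after Oct 10, 2030.
Oct has 31 days — 21 days to the end of Oct leaves 114.
Nov has 30 days (84 left).
Dec has 31 days (53 left).
Jan has 31 days (22 left).
22 days into Feb → Feb 22, 2031.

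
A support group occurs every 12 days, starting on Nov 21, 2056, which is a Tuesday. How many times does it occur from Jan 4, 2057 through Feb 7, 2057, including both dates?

3

Occurrences land 12·i days after Nov 21, 2056 for i = 0, 1, 2, …
Jan 4, 2057 is 44 days after the start; 44 ÷ 12 = 3 remainder 8; since the remainder is 8, round up to i = 4. First occurrence in the window: #5 on Jan 8, 2057 (4×12 = 48 days in).
Feb 7, 2057 is 78 days after the start; 78 ÷ 12 = 6 remainder 6. Last occurrence in the window: #7 on Feb 1, 2057.
Occurrences #5 through #7: 3 in total.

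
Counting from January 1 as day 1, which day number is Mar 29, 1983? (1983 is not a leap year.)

88

Days in months before Mar: 31 + 28 = 59.
Plus 29 days into Mar → day 88.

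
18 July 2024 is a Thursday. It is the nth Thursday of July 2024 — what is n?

Day 18 falls in week ⌈18/7⌉ of the month.
Days 1–7 hold the 1st Thursday, 8–14 the 2nd, 15–21 the 3rd, 22–28 the 4th, 29–31 the 5th.
18 is in the range for the 3rd.

3rd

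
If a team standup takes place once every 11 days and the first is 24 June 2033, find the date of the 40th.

27 August 2034

The 40th occurrence is 39 intervals after the first: 39 × 11 = 429 days after 24 June 2033.
June has 30 days — 6 days to the end of June leaves 423.
From end of June to end of 2033 is 184 days (239 left).
January has 31 days (208 left).
February has 28 days (180 left).
March has 31 days (149 left).
April has 30 days (119 left).
May has 31 days (88 left).
June has 30 days (58 left).
July has 31 days (27 left).
27 days into August → 27 August 2034.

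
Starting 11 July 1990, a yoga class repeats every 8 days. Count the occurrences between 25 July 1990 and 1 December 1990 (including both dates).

16

Occurrences land 8·i days after 11 July 1990 for i = 0, 1, 2, …
25 July 1990 is 14 days after the start; 14 ÷ 8 = 1 remainder 6; since the remainder is 6, round up to i = 2. First occurrence in the window: #3 on 27 July 1990 (2×8 = 16 days in).
1 December 1990 is 143 days after the start; 143 ÷ 8 = 17 remainder 7. Last occurrence in the window: #18 on 24 November 1990.
Occurrences #3 through #18: 16 in total.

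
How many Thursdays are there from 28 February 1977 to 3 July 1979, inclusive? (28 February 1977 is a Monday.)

122

28 February 1977 is a Monday; the first Thursday on or after it is 3 March 1977 (3 days later).
From 3 March 1977 to 3 July 1979: 303 + 365 + 184 = 852 days (rest of 1977, 1978, to 3 July 1979 in 1979).
852 ÷ 7 = 121 full weeks with remainder 5, so 121 more Thursdays after the first → 122.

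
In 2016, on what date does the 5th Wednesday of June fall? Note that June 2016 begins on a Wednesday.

June 29, 2016

June 2016 begins on a Wednesday, so the first Wednesday is June 1.
The 5th Wednesday is 4 weeks later: 1 + 28 = 29.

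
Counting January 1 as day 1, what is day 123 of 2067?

January has 31 days (123 − 31 = 92 remain).
February has 28 days (92 − 28 = 64 remain).
March has 31 days (64 − 31 = 33 remain).
April has 30 days (33 − 30 = 3 remain).
3 into May → May 3.

May 3, 2067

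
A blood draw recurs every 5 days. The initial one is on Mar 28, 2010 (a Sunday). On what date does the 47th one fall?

Nov 13, 2010

The 47th occurrence is 46 intervals after the first: 46 × 5 = 230 days after Mar 28, 2010.
Mar has 31 days — 3 days to the end of Mar leaves 227.
Apr has 30 days (197 left).
May has 31 days (166 left).
Jun has 30 days (136 left).
Jul has 31 days (105 left).
Aug has 31 days (74 left).
Sep has 30 days (44 left).
Oct has 31 days (13 left).
13 days into Nov → Nov 13, 2010.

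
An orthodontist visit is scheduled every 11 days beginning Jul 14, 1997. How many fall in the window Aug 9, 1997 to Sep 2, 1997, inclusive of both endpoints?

Occurrences land 11·i days after Jul 14, 1997 for i = 0, 1, 2, …
Aug 9, 1997 is 26 days after the start; 26 ÷ 11 = 2 remainder 4; since the remainder is 4, round up to i = 3. First occurrence in the window: #4 on Aug 16, 1997 (3×11 = 33 days in).
Sep 2, 1997 is 50 days after the start; 50 ÷ 11 = 4 remainder 6. Last occurrence in the window: #5 on Aug 27, 1997.
Occurrences #4 through #5: 2 in total.

2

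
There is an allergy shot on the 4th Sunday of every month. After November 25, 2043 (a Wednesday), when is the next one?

December 27, 2043

November 2043 starts on a Sunday; its first Sunday is the 1st, so the 4th Sunday is the 22nd — November 22, 2043.
That is not after November 25, 2043, so look at December 2043.
December 2043 starts on a Tuesday; its first Sunday is the 6th, so the 4th Sunday is the 27th — December 27, 2043.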